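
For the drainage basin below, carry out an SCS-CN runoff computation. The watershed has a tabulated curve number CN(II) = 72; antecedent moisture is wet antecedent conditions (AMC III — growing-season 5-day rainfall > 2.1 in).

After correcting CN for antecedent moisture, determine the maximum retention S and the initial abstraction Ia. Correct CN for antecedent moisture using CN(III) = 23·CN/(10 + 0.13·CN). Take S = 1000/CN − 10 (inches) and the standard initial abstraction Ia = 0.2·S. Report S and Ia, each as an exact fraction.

CN(III) from CN(II)=72: (23·72)/(10 + 0.13·72) = 10350/121 ≈ 85.537
S = 1000/(10350/121) − 10 = 350/207 in ≈ 1.691 in
Ia = 0.2·(350/207) = 70/207 in ≈ 0.338 in

S = 350/207 in ≈ 1.691 in; Ia = 70/207 in ≈ 0.338 in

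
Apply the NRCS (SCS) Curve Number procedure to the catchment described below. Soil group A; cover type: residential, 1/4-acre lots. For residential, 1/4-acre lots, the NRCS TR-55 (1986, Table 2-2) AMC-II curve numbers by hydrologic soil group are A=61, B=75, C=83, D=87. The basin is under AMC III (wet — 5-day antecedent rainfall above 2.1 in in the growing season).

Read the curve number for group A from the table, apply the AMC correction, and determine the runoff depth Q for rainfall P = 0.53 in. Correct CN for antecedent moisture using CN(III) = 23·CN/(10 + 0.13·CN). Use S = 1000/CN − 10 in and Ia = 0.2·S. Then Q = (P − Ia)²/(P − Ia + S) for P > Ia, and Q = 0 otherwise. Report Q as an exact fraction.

NRCS table: residential, 1/4-acre lots, soil group A → CN(II) = 61
CN(III) from CN(II)=61: (23·61)/(10 + 0.13·61) = 140300/1793 ≈ 78.249
Retention S: 1000/CN − 10 with CN=78.249 → S = 3900/1403 ≈ 2.780 in
Ia = 0.2S: 0.2·2.780 = 0.556 in (exactly 780/1403)
P = 0.530 ≤ Ia = 0.556 in: entire storm abstracted, Q = 0.

Q = 0 in ≈ 0.000 in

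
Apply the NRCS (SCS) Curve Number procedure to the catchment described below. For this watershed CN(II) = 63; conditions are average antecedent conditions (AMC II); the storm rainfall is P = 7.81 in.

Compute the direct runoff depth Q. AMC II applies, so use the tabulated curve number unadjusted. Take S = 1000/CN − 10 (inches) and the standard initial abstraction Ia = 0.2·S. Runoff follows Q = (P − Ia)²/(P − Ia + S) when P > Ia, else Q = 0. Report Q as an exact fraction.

Q = 1747490809/496458900 in ≈ 3.520 in

AMC II — tabulated CN = 63 applies directly.
Max retention: S = 1000/63 − 10 = 370/63 in (≈ 5.873 in)
Ia = 0.2·(370/63) = 74/63 in ≈ 1.175 in
Since P=7.810 > Ia=1.175: effective rainfall P−Ia = 41803/6300 in
Runoff Q = (P−Ia)²/(P−Ia+S) = (6.635)²/(6.635+5.873) = 1747490809/496458900 ≈ 3.520 in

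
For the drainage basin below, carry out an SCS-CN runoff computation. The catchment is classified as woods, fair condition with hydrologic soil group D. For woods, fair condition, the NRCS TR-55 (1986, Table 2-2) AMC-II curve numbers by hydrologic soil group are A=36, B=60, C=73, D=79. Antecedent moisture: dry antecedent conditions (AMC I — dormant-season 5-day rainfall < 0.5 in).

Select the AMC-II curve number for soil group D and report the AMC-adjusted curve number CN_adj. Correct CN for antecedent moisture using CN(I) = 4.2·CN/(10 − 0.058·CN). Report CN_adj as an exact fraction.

CN_adj = 7900/129 ≈ 61.240

NRCS table: woods, fair condition, soil group D → CN(II) = 79
Dry (AMC I): CN(I) = 4.2·79/(10 − 0.058·79) = (1659/5)/(2709/500) = 7900/129 ≈ 61.240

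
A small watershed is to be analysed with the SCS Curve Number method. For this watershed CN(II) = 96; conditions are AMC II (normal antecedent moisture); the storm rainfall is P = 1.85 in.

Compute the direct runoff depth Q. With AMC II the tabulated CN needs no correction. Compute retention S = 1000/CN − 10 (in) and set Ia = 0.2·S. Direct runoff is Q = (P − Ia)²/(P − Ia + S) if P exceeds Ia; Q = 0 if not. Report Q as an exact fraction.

CN(II) = 96; AMC II needs no correction.
Max retention: S = 1000/96 − 10 = 5/12 in (≈ 0.417 in)
Initial abstraction Ia = S/5 = (5/12)/5 = 1/12 ≈ 0.083 in
P − Ia = 1.850 − 0.083 = 53/30 ≈ 1.767 in (> 0, runoff occurs)
Runoff Q = (P−Ia)²/(P−Ia+S) = (1.767)²/(1.767+0.417) = 2809/1965 ≈ 1.430 in

Q = 2809/1965 in ≈ 1.430 in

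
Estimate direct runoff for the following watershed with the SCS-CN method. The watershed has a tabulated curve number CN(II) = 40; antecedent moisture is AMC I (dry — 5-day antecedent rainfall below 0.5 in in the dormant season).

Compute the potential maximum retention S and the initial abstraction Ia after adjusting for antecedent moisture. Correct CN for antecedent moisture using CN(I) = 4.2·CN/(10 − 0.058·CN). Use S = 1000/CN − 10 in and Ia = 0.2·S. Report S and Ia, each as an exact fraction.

S = 250/7 in ≈ 35.714 in; Ia = 50/7 in ≈ 7.143 in

Dry (AMC I): CN(I) = 4.2·40/(10 − 0.058·40) = 168/(192/25) = 175/8 ≈ 21.875
Retention S: 1000/CN − 10 with CN=21.875 → S = 250/7 ≈ 35.714 in
Ia = 0.2·(250/7) = 50/7 in ≈ 7.143 in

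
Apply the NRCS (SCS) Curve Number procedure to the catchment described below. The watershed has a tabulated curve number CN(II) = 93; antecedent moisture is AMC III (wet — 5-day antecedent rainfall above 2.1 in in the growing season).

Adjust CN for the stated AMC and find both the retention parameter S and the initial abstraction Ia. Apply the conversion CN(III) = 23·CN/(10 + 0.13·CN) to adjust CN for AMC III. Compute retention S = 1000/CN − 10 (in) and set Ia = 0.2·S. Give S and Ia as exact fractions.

S = 700/2139 in ≈ 0.327 in; Ia = 140/2139 in ≈ 0.065 in

CN(III) from CN(II)=93: (23·93)/(10 + 0.13·93) = 213900/2209 ≈ 96.831
Retention S: 1000/CN − 10 with CN=96.831 → S = 700/2139 ≈ 0.327 in
Ia = 0.2S: 0.2·0.327 = 0.065 in (exactly 140/2139)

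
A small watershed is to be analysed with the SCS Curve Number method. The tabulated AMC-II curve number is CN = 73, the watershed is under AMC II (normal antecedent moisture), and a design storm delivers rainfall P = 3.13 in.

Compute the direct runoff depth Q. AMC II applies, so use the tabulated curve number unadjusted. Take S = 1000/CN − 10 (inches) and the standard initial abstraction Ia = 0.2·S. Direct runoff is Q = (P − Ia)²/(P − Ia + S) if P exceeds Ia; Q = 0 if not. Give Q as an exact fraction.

Q = 304467601/324477700 in ≈ 0.938 in

Average conditions: CN = 73 (no AMC adjustment).
Max retention: S = 1000/73 − 10 = 270/73 in (≈ 3.699 in)
Ia = 0.2·(270/73) = 54/73 in ≈ 0.740 in
P − Ia = 3.130 − 0.740 = 17449/7300 ≈ 2.390 in (> 0, runoff occurs)
Q: (17449/7300)² ÷ (44449/7300) = 304467601/324477700 in (≈ 0.938 in)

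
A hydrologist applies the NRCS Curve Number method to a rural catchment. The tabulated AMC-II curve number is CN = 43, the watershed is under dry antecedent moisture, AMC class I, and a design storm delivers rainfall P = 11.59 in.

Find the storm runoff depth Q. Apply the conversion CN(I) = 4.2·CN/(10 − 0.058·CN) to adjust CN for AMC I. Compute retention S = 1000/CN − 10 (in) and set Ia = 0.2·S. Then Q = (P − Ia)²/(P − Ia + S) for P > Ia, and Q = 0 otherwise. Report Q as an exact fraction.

Q = 1328220099/1756666100 in ≈ 0.756 in

Dry (AMC I): CN(I) = 4.2·43/(10 − 0.058·43) = (903/5)/(3753/500) = 30100/1251 ≈ 24.061
S = 1000/(30100/1251) − 10 = 9500/301 in ≈ 31.561 in
Ia = 0.2S: 0.2·31.561 = 6.312 in (exactly 1900/301)
P − Ia = 11.590 − 6.312 = 158859/30100 ≈ 5.278 in (> 0, runoff occurs)
Q = (158859/30100)²/((158859/30100) + 9500/301) = (25236181881/906010000)/(1108859/30100) = 1328220099/1756666100 in ≈ 0.756 in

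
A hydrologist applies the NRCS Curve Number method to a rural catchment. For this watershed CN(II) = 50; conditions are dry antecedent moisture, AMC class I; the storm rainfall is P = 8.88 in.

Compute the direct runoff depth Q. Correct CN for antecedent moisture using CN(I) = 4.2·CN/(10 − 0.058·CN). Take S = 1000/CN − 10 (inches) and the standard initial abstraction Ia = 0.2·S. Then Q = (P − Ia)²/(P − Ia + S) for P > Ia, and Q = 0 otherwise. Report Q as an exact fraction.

Adjust CN=50 to AMC I: 4.2·50/(10 − 0.058·50) → 210 ÷ (71/10) = 2100/71 ≈ 29.577
Max retention: S = 1000/(2100/71) − 10 = 500/21 in (≈ 23.810 in)
Ia = 0.2S: 0.2·23.810 = 4.762 in (exactly 100/21)
P − Ia = 8.880 − 4.762 = 2162/525 ≈ 4.118 in (> 0, runoff occurs)
Runoff Q = (P−Ia)²/(P−Ia+S) = (4.118)²/(4.118+23.810) = 2337122/3848775 ≈ 0.607 in

Q = 2337122/3848775 in ≈ 0.607 in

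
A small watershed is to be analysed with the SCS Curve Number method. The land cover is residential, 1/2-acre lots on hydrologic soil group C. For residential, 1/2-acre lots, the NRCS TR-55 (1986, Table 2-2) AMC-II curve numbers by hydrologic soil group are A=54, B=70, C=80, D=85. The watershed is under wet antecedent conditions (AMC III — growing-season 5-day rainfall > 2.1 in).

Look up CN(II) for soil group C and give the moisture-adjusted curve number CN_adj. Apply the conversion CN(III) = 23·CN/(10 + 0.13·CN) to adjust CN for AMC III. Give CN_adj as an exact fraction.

CN_adj = 4600/51 ≈ 90.196

NRCS table: residential, 1/2-acre lots, soil group C → CN(II) = 80
Adjust CN=80 to AMC III: 23·80/(10 + 0.13·80) → 1840 ÷ (102/5) = 4600/51 ≈ 90.196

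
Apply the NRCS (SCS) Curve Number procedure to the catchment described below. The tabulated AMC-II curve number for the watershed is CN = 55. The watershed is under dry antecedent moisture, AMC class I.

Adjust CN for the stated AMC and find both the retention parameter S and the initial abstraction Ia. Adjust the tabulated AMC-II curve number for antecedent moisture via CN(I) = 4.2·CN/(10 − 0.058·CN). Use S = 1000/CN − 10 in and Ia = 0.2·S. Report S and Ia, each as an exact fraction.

S = 1500/77 in ≈ 19.481 in; Ia = 300/77 in ≈ 3.896 in

Adjust CN=55 to AMC I: 4.2·55/(10 − 0.058·55) → 231 ÷ (681/100) = 7700/227 ≈ 33.921
Retention S: 1000/CN − 10 with CN=33.921 → S = 1500/77 ≈ 19.481 in
Ia = 0.2S: 0.2·19.481 = 3.896 in (exactly 300/77)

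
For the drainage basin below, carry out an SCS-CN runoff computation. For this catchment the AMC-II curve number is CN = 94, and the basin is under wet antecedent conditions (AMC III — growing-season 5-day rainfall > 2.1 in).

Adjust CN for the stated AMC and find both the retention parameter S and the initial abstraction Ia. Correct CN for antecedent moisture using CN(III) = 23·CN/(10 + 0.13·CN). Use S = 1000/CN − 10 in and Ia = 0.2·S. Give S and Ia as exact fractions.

Adjust CN=94 to AMC III: 23·94/(10 + 0.13·94) → 2162 ÷ (1111/50) = 108100/1111 ≈ 97.300
Max retention: S = 1000/(108100/1111) − 10 = 300/1081 in (≈ 0.278 in)
Ia = 0.2·(300/1081) = 60/1081 in ≈ 0.056 in

S = 300/1081 in ≈ 0.278 in; Ia = 60/1081 in ≈ 0.056 in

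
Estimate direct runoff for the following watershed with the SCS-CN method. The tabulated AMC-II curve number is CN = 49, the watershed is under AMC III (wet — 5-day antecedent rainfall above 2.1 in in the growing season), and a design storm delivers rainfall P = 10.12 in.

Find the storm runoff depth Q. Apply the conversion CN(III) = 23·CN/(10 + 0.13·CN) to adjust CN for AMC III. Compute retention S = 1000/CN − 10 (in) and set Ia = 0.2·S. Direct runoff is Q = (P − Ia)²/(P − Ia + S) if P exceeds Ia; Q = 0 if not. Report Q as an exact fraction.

Q = 67408256161/10907415925 in ≈ 6.180 in

Adjust CN=49 to AMC III: 23·49/(10 + 0.13·49) → 1127 ÷ (1637/100) = 112700/1637 ≈ 68.845
Retention S: 1000/CN − 10 with CN=68.845 → S = 5100/1127 ≈ 4.525 in
Initial abstraction Ia = S/5 = (5100/1127)/5 = 1020/1127 ≈ 0.905 in
Since P=10.120 > Ia=0.905: effective rainfall P−Ia = 259631/28175 in
Q = (259631/28175)²/((259631/28175) + 5100/1127) = (67408256161/793830625)/(387131/28175) = 67408256161/10907415925 in ≈ 6.180 in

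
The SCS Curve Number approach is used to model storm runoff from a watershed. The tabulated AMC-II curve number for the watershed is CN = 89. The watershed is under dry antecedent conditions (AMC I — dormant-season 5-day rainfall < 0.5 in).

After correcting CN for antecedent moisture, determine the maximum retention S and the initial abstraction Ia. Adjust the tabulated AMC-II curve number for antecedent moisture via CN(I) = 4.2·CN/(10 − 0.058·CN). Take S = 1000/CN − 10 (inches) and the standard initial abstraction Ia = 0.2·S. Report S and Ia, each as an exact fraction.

Dry (AMC I): CN(I) = 4.2·89/(10 − 0.058·89) = (1869/5)/(2419/500) = 186900/2419 ≈ 77.263
Max retention: S = 1000/(186900/2419) − 10 = 5500/1869 in (≈ 2.943 in)
Initial abstraction Ia = S/5 = (5500/1869)/5 = 1100/1869 ≈ 0.589 in

S = 5500/1869 in ≈ 2.943 in; Ia = 1100/1869 in ≈ 0.589 in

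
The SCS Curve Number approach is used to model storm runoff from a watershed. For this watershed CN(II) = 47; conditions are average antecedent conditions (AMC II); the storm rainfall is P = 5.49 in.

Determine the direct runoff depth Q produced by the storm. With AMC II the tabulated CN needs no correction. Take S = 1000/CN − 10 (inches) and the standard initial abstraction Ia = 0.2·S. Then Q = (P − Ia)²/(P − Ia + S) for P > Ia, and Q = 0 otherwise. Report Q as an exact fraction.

Q = 231131209/320554100 in ≈ 0.721 in

AMC II — tabulated CN = 47 applies directly.
S = 1000/47 − 10 = 530/47 in ≈ 11.277 in
Ia = 0.2S: 0.2·11.277 = 2.255 in (exactly 106/47)
P − Ia = 5.490 − 2.255 = 15203/4700 ≈ 3.235 in (> 0, runoff occurs)
Q: (15203/4700)² ÷ (68203/4700) = 231131209/320554100 in (≈ 0.721 in)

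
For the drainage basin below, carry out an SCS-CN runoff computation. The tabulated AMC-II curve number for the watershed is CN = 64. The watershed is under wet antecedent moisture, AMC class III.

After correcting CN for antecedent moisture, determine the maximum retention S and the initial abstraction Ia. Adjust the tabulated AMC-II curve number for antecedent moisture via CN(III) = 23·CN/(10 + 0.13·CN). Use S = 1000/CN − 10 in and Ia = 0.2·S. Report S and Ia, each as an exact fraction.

S = 225/92 in ≈ 2.446 in; Ia = 45/92 in ≈ 0.489 in

CN(III) from CN(II)=64: (23·64)/(10 + 0.13·64) = 18400/229 ≈ 80.349
Max retention: S = 1000/(18400/229) − 10 = 225/92 in (≈ 2.446 in)
Initial abstraction Ia = S/5 = (225/92)/5 = 45/92 ≈ 0.489 in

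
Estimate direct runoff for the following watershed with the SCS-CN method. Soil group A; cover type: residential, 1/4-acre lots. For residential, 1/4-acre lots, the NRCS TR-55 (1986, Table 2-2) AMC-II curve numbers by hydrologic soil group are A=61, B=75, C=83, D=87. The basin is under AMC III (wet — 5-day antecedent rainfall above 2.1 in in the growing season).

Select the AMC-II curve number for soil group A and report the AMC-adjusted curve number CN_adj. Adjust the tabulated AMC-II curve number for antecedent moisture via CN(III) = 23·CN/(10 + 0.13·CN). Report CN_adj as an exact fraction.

CN_adj = 140300/1793 ≈ 78.249

NRCS table: residential, 1/4-acre lots, soil group A → CN(II) = 61
Adjust CN=61 to AMC III: 23·61/(10 + 0.13·61) → 1403 ÷ (1793/100) = 140300/1793 ≈ 78.249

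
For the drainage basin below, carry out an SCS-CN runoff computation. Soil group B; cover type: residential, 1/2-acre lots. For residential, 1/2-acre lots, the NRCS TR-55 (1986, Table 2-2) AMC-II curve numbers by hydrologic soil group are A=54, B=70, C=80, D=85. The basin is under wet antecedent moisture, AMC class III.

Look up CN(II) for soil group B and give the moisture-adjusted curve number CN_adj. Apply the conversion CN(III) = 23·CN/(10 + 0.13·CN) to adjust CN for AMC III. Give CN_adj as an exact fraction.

NRCS table: residential, 1/2-acre lots, soil group B → CN(II) = 70
Adjust CN=70 to AMC III: 23·70/(10 + 0.13·70) → 1610 ÷ (191/10) = 16100/191 ≈ 84.293

CN_adj = 16100/191 ≈ 84.293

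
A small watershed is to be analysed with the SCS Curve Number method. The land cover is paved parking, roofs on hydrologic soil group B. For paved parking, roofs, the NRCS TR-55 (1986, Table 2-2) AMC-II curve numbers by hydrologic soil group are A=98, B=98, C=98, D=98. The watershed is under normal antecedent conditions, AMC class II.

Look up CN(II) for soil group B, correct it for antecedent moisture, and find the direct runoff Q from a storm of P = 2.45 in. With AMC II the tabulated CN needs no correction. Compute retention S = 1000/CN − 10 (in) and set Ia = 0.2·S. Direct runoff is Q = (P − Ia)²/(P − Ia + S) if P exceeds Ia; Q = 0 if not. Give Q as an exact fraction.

NRCS table: paved parking, roofs, soil group B → CN(II) = 98
AMC II — tabulated CN = 98 applies directly.
Max retention: S = 1000/98 − 10 = 10/49 in (≈ 0.204 in)
Ia = 0.2S: 0.2·0.204 = 0.041 in (exactly 2/49)
Excess rainfall: 2.450 − 0.041 = 2.409 in; P > Ia so Q > 0
Runoff Q = (P−Ia)²/(P−Ia+S) = (2.409)²/(2.409+0.204) = 5574321/2509780 ≈ 2.221 in

Q = 5574321/2509780 in ≈ 2.221 in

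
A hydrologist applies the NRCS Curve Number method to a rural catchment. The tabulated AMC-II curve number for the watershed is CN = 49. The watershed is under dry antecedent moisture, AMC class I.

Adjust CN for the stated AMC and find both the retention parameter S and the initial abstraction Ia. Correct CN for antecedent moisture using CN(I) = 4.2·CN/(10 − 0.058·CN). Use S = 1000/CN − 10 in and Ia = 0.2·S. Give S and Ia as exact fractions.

S = 8500/343 in ≈ 24.781 in; Ia = 1700/343 in ≈ 4.956 in

Adjust CN=49 to AMC I: 4.2·49/(10 − 0.058·49) → (1029/5) ÷ (3579/500) = 34300/1193 ≈ 28.751
S = 1000/(34300/1193) − 10 = 8500/343 in ≈ 24.781 in
Ia = 0.2S: 0.2·24.781 = 4.956 in (exactly 1700/343)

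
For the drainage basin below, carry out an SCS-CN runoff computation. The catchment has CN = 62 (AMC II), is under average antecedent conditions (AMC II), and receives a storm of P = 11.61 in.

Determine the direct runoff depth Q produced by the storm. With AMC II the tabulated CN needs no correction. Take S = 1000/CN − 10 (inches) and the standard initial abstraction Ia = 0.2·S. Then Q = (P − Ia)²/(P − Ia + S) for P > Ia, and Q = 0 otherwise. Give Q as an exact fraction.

Q = 1036260481/158692100 in ≈ 6.530 in

AMC II — tabulated CN = 62 applies directly.
S = 1000/62 − 10 = 190/31 in ≈ 6.129 in
Ia = 0.2·(190/31) = 38/31 in ≈ 1.226 in
Since P=11.610 > Ia=1.226: effective rainfall P−Ia = 32191/3100 in
Runoff Q = (P−Ia)²/(P−Ia+S) = (10.384)²/(10.384+6.129) = 1036260481/158692100 ≈ 6.530 in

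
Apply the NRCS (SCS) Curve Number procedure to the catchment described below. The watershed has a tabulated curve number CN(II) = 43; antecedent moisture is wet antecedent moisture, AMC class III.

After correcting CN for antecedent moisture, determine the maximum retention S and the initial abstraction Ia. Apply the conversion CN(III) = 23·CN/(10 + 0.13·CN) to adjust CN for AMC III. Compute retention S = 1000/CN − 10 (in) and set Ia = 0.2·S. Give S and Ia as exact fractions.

S = 5700/989 in ≈ 5.763 in; Ia = 1140/989 in ≈ 1.153 in

CN(III) from CN(II)=43: (23·43)/(10 + 0.13·43) = 98900/1559 ≈ 63.438
S = 1000/(98900/1559) − 10 = 5700/989 in ≈ 5.763 in
Ia = 0.2S: 0.2·5.763 = 1.153 in (exactly 1140/989)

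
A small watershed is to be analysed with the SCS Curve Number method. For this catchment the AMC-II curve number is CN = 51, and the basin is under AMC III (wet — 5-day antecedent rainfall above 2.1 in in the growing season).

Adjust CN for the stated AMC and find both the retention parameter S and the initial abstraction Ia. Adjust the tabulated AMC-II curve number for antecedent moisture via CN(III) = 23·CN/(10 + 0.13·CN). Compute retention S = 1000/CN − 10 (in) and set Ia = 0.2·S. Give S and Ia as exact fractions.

CN(III) from CN(II)=51: (23·51)/(10 + 0.13·51) = 117300/1663 ≈ 70.535
Retention S: 1000/CN − 10 with CN=70.535 → S = 4900/1173 ≈ 4.177 in
Initial abstraction Ia = S/5 = (4900/1173)/5 = 980/1173 ≈ 0.835 in

S = 4900/1173 in ≈ 4.177 in; Ia = 980/1173 in ≈ 0.835 in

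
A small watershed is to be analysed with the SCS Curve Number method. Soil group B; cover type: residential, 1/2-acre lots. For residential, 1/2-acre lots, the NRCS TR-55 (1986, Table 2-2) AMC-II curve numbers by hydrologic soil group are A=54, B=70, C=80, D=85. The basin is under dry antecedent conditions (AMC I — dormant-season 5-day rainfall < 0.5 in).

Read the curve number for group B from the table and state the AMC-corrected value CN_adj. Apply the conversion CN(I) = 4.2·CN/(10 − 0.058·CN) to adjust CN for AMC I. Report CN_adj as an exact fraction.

NRCS table: residential, 1/2-acre lots, soil group B → CN(II) = 70
Adjust CN=70 to AMC I: 4.2·70/(10 − 0.058·70) → 294 ÷ (297/50) = 4900/99 ≈ 49.495

CN_adj = 4900/99 ≈ 49.495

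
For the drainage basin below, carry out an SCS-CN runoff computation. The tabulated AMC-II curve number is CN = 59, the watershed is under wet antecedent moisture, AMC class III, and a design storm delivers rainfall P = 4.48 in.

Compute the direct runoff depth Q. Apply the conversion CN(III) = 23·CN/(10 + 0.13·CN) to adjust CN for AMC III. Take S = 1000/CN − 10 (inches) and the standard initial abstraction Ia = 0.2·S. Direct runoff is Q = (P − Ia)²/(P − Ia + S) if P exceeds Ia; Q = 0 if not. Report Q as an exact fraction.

Q = 1080502641/496119200 in ≈ 2.178 in

Adjust CN=59 to AMC III: 23·59/(10 + 0.13·59) → 1357 ÷ (1767/100) = 135700/1767 ≈ 76.797
Retention S: 1000/CN − 10 with CN=76.797 → S = 4100/1357 ≈ 3.021 in
Ia = 0.2·(4100/1357) = 820/1357 in ≈ 0.604 in
Excess rainfall: 4.480 − 0.604 = 3.876 in; P > Ia so Q > 0
Q: (131484/33925)² ÷ (233984/33925) = 1080502641/496119200 in (≈ 2.178 in)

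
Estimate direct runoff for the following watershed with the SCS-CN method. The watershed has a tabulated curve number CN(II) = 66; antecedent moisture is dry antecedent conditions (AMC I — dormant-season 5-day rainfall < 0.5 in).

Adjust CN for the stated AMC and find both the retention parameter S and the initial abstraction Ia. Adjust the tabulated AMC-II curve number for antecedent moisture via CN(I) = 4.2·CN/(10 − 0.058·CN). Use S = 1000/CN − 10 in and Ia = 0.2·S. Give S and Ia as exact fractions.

Dry (AMC I): CN(I) = 4.2·66/(10 − 0.058·66) = (1386/5)/(1543/250) = 69300/1543 ≈ 44.913
S = 1000/(69300/1543) − 10 = 8500/693 in ≈ 12.266 in
Ia = 0.2S: 0.2·12.266 = 2.453 in (exactly 1700/693)

S = 8500/693 in ≈ 12.266 in; Ia = 1700/693 in ≈ 2.453 in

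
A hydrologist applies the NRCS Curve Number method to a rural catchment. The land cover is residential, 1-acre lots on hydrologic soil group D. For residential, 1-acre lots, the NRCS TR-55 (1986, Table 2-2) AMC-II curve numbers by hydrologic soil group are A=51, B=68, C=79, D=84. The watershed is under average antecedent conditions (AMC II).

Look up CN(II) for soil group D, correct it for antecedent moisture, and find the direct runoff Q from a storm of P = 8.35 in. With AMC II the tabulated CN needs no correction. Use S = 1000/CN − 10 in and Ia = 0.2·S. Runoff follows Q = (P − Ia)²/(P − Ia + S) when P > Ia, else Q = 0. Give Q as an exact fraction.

NRCS table: residential, 1-acre lots, soil group D → CN(II) = 84
Average conditions: CN = 84 (no AMC adjustment).
S = 1000/84 − 10 = 40/21 in ≈ 1.905 in
Initial abstraction Ia = S/5 = (40/21)/5 = 8/21 ≈ 0.381 in
Since P=8.350 > Ia=0.381: effective rainfall P−Ia = 3347/420 in
Q = (3347/420)²/((3347/420) + 40/21) = (11202409/176400)/(4147/420) = 11202409/1741740 in ≈ 6.432 in

Q = 11202409/1741740 in ≈ 6.432 in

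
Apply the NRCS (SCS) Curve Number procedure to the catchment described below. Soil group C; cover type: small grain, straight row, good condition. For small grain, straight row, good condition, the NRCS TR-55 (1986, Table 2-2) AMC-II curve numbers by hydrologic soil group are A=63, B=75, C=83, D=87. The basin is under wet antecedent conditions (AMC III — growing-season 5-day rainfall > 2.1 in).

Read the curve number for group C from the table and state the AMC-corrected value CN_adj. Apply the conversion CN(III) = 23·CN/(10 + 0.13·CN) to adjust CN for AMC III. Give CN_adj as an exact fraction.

CN_adj = 190900/2079 ≈ 91.823

NRCS table: small grain, straight row, good condition, soil group C → CN(II) = 83
Adjust CN=83 to AMC III: 23·83/(10 + 0.13·83) → 1909 ÷ (2079/100) = 190900/2079 ≈ 91.823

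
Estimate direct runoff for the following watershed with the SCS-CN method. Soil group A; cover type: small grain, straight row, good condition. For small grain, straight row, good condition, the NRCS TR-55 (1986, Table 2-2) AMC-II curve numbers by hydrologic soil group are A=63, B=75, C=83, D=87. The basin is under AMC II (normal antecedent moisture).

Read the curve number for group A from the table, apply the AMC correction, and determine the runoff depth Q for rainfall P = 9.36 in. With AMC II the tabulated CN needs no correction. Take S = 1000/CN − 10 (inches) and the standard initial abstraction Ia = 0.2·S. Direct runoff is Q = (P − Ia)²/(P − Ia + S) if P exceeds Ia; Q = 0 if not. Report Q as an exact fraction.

Q = 83101832/17436825 in ≈ 4.766 in

NRCS table: small grain, straight row, good condition, soil group A → CN(II) = 63
CN(II) = 63; AMC II needs no correction.
Max retention: S = 1000/63 − 10 = 370/63 in (≈ 5.873 in)
Ia = 0.2·(370/63) = 74/63 in ≈ 1.175 in
Excess rainfall: 9.360 − 1.175 = 8.185 in; P > Ia so Q > 0
Q: (12892/1575)² ÷ (22142/1575) = 83101832/17436825 in (≈ 4.766 in)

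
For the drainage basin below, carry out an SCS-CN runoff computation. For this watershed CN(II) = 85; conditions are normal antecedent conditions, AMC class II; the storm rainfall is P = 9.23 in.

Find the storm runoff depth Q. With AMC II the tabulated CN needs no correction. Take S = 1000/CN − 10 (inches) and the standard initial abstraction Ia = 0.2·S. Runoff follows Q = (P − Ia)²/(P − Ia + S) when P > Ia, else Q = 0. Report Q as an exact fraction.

Q = 227738281/30754700 in ≈ 7.405 in

AMC II — tabulated CN = 85 applies directly.
Max retention: S = 1000/85 − 10 = 30/17 in (≈ 1.765 in)
Ia = 0.2S: 0.2·1.765 = 0.353 in (exactly 6/17)
Excess rainfall: 9.230 − 0.353 = 8.877 in; P > Ia so Q > 0
Runoff Q = (P−Ia)²/(P−Ia+S) = (8.877)²/(8.877+1.765) = 227738281/30754700 ≈ 7.405 in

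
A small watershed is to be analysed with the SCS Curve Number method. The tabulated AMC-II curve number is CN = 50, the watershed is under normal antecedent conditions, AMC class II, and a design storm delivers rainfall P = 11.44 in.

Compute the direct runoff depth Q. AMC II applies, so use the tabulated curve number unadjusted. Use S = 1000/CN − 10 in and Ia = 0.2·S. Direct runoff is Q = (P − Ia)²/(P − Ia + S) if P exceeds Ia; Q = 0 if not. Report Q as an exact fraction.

Average conditions: CN = 50 (no AMC adjustment).
S = 1000/50 − 10 = 10 in ≈ 10.000 in
Ia = 0.2·10 = 2 in ≈ 2.000 in
Excess rainfall: 11.440 − 2.000 = 9.440 in; P > Ia so Q > 0
Q: (236/25)² ÷ (486/25) = 27848/6075 in (≈ 4.584 in)

Q = 27848/6075 in ≈ 4.584 in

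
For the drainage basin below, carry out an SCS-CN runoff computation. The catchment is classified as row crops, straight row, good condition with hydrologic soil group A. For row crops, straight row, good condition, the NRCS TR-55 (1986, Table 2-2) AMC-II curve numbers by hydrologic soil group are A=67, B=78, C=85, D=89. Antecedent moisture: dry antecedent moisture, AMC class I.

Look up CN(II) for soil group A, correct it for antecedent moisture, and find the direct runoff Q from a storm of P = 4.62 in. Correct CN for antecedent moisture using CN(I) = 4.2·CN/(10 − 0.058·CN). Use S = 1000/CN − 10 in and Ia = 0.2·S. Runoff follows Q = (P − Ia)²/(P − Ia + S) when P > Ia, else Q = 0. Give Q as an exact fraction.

Q = 258640811/699959050 in ≈ 0.370 in

NRCS table: row crops, straight row, good condition, soil group A → CN(II) = 67
Dry (AMC I): CN(I) = 4.2·67/(10 − 0.058·67) = (1407/5)/(3057/500) = 46900/1019 ≈ 46.026
Max retention: S = 1000/(46900/1019) − 10 = 5500/469 in (≈ 11.727 in)
Initial abstraction Ia = S/5 = (5500/469)/5 = 1100/469 ≈ 2.345 in
Excess rainfall: 4.620 − 2.345 = 2.275 in; P > Ia so Q > 0
Runoff Q = (P−Ia)²/(P−Ia+S) = (2.275)²/(2.275+11.727) = 258640811/699959050 ≈ 0.370 in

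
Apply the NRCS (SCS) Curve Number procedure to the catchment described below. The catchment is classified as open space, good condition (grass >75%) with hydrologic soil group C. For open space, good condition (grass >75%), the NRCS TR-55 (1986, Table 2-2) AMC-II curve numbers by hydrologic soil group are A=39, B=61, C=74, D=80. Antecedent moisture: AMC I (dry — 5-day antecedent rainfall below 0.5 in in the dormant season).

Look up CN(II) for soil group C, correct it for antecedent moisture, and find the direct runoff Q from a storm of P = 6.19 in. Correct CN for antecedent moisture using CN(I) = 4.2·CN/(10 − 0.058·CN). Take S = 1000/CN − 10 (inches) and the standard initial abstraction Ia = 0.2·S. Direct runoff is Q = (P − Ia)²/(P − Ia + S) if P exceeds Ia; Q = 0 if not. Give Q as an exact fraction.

Q = 123175027369/77774825100 in ≈ 1.584 in

NRCS table: open space, good condition (grass >75%), soil group C → CN(II) = 74
CN(I) from CN(II)=74: (4.2·74)/(10 − 0.058·74) = 77700/1427 ≈ 54.450
S = 1000/(77700/1427) − 10 = 6500/777 in ≈ 8.366 in
Initial abstraction Ia = S/5 = (6500/777)/5 = 1300/777 ≈ 1.673 in
Since P=6.190 > Ia=1.673: effective rainfall P−Ia = 350963/77700 in
Q = (350963/77700)²/((350963/77700) + 6500/777) = (123175027369/6037290000)/(1000963/77700) = 123175027369/77774825100 in ≈ 1.584 in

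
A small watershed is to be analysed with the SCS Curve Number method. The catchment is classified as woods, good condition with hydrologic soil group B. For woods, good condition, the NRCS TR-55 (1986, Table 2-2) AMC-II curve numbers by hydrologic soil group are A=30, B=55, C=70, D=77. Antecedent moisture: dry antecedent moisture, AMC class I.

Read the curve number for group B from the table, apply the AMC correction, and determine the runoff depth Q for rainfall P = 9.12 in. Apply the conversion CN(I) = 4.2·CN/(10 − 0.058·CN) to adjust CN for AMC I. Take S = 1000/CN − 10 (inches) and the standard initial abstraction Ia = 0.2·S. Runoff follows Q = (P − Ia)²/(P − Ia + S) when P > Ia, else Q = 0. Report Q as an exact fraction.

NRCS table: woods, good condition, soil group B → CN(II) = 55
Adjust CN=55 to AMC I: 4.2·55/(10 − 0.058·55) → 231 ÷ (681/100) = 7700/227 ≈ 33.921
Max retention: S = 1000/(7700/227) − 10 = 1500/77 in (≈ 19.481 in)
Ia = 0.2S: 0.2·19.481 = 3.896 in (exactly 300/77)
Since P=9.120 > Ia=3.896: effective rainfall P−Ia = 10056/1925 in
Q = (10056/1925)²/((10056/1925) + 1500/77) = (101123136/3705625)/(47556/1925) = 2808976/2542925 in ≈ 1.105 in

Q = 2808976/2542925 in ≈ 1.105 in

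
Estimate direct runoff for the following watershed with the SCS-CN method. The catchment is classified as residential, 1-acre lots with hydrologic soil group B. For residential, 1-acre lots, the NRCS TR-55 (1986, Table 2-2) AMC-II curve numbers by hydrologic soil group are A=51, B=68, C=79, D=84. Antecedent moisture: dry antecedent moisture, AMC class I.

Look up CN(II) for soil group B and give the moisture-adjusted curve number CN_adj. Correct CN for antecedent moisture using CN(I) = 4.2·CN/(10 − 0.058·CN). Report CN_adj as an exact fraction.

CN_adj = 35700/757 ≈ 47.160

NRCS table: residential, 1-acre lots, soil group B → CN(II) = 68
CN(I) from CN(II)=68: (4.2·68)/(10 − 0.058·68) = 35700/757 ≈ 47.160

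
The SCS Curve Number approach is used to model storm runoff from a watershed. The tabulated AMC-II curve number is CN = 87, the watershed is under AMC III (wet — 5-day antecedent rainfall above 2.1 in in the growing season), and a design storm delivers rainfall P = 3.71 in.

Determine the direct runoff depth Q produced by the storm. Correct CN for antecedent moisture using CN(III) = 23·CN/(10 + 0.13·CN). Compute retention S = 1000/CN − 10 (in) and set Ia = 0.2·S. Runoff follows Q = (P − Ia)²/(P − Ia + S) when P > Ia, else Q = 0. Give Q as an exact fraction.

Q = 513187409641/169358837100 in ≈ 3.030 in

CN(III) from CN(II)=87: (23·87)/(10 + 0.13·87) = 200100/2131 ≈ 93.900
Retention S: 1000/CN − 10 with CN=93.900 → S = 1300/2001 ≈ 0.650 in
Ia = 0.2S: 0.2·0.650 = 0.130 in (exactly 260/2001)
Excess rainfall: 3.710 − 0.130 = 3.580 in; P > Ia so Q > 0
Q: (716371/200100)² ÷ (846371/200100) = 513187409641/169358837100 in (≈ 3.030 in)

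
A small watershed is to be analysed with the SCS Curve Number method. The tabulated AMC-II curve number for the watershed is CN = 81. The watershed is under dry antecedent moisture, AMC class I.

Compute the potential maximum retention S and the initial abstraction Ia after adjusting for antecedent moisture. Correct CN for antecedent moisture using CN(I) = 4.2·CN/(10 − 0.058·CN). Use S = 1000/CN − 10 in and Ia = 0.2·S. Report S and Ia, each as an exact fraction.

S = 9500/1701 in ≈ 5.585 in; Ia = 1900/1701 in ≈ 1.117 in

CN(I) from CN(II)=81: (4.2·81)/(10 − 0.058·81) = 170100/2651 ≈ 64.164
Retention S: 1000/CN − 10 with CN=64.164 → S = 9500/1701 ≈ 5.585 in
Initial abstraction Ia = S/5 = (9500/1701)/5 = 1900/1701 ≈ 1.117 in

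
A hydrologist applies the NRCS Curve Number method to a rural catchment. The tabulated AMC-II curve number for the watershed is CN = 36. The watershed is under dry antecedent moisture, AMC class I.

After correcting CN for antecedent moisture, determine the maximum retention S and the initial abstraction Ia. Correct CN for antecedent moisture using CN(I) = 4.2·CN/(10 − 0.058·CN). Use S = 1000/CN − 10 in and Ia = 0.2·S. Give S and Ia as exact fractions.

S = 8000/189 in ≈ 42.328 in; Ia = 1600/189 in ≈ 8.466 in

Dry (AMC I): CN(I) = 4.2·36/(10 − 0.058·36) = (756/5)/(989/125) = 18900/989 ≈ 19.110
Retention S: 1000/CN − 10 with CN=19.110 → S = 8000/189 ≈ 42.328 in
Initial abstraction Ia = S/5 = (8000/189)/5 = 1600/189 ≈ 8.466 in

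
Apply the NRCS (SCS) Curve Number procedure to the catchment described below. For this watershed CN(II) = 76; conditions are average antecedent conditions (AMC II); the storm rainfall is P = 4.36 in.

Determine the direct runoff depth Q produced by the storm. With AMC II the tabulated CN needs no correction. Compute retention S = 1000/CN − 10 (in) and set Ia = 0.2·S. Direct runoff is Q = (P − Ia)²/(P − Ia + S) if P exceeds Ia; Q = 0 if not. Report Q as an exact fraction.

Average conditions: CN = 76 (no AMC adjustment).
Retention S: 1000/CN − 10 with CN=76.000 → S = 60/19 ≈ 3.158 in
Ia = 0.2S: 0.2·3.158 = 0.632 in (exactly 12/19)
P − Ia = 4.360 − 0.632 = 1771/475 ≈ 3.728 in (> 0, runoff occurs)
Runoff Q = (P−Ia)²/(P−Ia+S) = (3.728)²/(3.728+3.158) = 3136441/1553725 ≈ 2.019 in

Q = 3136441/1553725 in ≈ 2.019 in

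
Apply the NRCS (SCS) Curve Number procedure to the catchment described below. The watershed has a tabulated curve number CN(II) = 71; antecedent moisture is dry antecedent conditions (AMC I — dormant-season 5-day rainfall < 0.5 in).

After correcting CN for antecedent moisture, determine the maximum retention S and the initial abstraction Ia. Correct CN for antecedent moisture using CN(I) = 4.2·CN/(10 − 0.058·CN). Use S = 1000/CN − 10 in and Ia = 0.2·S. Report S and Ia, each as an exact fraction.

S = 14500/1491 in ≈ 9.725 in; Ia = 2900/1491 in ≈ 1.945 in

Adjust CN=71 to AMC I: 4.2·71/(10 − 0.058·71) → (1491/5) ÷ (2941/500) = 149100/2941 ≈ 50.697
S = 1000/(149100/2941) − 10 = 14500/1491 in ≈ 9.725 in
Initial abstraction Ia = S/5 = (14500/1491)/5 = 2900/1491 ≈ 1.945 in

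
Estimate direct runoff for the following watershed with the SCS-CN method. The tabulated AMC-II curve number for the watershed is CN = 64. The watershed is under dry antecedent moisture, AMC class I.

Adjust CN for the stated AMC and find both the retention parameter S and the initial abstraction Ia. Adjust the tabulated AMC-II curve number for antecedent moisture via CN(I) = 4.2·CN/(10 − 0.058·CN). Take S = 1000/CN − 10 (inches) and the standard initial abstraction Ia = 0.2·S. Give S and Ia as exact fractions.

Dry (AMC I): CN(I) = 4.2·64/(10 − 0.058·64) = (1344/5)/(786/125) = 5600/131 ≈ 42.748
Retention S: 1000/CN − 10 with CN=42.748 → S = 375/28 ≈ 13.393 in
Ia = 0.2S: 0.2·13.393 = 2.679 in (exactly 75/28)

S = 375/28 in ≈ 13.393 in; Ia = 75/28 in ≈ 2.679 in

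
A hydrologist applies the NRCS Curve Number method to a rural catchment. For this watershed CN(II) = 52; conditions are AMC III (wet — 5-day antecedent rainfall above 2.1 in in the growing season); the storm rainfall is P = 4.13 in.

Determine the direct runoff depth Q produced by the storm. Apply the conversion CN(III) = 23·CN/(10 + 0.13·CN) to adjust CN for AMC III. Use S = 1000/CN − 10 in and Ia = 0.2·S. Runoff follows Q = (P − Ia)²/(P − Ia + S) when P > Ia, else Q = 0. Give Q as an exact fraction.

Q = 9897663169/6562661300 in ≈ 1.508 in

CN(III) from CN(II)=52: (23·52)/(10 + 0.13·52) = 29900/419 ≈ 71.360
S = 1000/(29900/419) − 10 = 1200/299 in ≈ 4.013 in
Initial abstraction Ia = S/5 = (1200/299)/5 = 240/299 ≈ 0.803 in
Since P=4.130 > Ia=0.803: effective rainfall P−Ia = 99487/29900 in
Q = (99487/29900)²/((99487/29900) + 1200/299) = (9897663169/894010000)/(219487/29900) = 9897663169/6562661300 in ≈ 1.508 in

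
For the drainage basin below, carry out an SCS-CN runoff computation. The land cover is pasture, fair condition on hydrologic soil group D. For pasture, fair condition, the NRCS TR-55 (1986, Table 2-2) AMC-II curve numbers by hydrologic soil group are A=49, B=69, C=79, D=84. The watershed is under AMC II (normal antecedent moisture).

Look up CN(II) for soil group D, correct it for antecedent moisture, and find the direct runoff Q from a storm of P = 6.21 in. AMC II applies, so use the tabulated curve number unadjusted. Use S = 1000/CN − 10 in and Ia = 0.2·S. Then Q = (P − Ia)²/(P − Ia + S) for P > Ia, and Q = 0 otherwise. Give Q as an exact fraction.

NRCS table: pasture, fair condition, soil group D → CN(II) = 84
AMC II — tabulated CN = 84 applies directly.
Max retention: S = 1000/84 − 10 = 40/21 in (≈ 1.905 in)
Ia = 0.2S: 0.2·1.905 = 0.381 in (exactly 8/21)
P − Ia = 6.210 − 0.381 = 12241/2100 ≈ 5.829 in (> 0, runoff occurs)
Q = (12241/2100)²/((12241/2100) + 40/21) = (149842081/4410000)/(16241/2100) = 149842081/34106100 in ≈ 4.393 in

Q = 149842081/34106100 in ≈ 4.393 in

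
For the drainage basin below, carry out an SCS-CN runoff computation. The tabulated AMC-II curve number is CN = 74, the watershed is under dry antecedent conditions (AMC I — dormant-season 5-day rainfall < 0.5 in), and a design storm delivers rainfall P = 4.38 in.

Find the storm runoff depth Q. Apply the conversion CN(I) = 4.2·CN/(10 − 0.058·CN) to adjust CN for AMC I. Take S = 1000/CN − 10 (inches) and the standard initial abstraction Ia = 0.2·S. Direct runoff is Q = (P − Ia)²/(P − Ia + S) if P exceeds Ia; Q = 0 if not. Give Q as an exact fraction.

Q = 11059256569/16711832550 in ≈ 0.662 in

Dry (AMC I): CN(I) = 4.2·74/(10 − 0.058·74) = (1554/5)/(1427/250) = 77700/1427 ≈ 54.450
Max retention: S = 1000/(77700/1427) − 10 = 6500/777 in (≈ 8.366 in)
Ia = 0.2S: 0.2·8.366 = 1.673 in (exactly 1300/777)
P − Ia = 4.380 − 1.673 = 105163/38850 ≈ 2.707 in (> 0, runoff occurs)
Q = (105163/38850)²/((105163/38850) + 6500/777) = (11059256569/1509322500)/(430163/38850) = 11059256569/16711832550 in ≈ 0.662 in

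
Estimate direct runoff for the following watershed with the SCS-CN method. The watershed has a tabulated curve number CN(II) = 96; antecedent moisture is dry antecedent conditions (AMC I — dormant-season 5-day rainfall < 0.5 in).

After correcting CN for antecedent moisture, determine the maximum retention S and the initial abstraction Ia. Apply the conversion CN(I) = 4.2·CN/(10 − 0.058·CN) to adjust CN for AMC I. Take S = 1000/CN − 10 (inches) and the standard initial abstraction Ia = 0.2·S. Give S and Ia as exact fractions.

CN(I) from CN(II)=96: (4.2·96)/(10 − 0.058·96) = 25200/277 ≈ 90.975
S = 1000/(25200/277) − 10 = 125/126 in ≈ 0.992 in
Initial abstraction Ia = S/5 = (125/126)/5 = 25/126 ≈ 0.198 in

S = 125/126 in ≈ 0.992 in; Ia = 25/126 in ≈ 0.198 in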